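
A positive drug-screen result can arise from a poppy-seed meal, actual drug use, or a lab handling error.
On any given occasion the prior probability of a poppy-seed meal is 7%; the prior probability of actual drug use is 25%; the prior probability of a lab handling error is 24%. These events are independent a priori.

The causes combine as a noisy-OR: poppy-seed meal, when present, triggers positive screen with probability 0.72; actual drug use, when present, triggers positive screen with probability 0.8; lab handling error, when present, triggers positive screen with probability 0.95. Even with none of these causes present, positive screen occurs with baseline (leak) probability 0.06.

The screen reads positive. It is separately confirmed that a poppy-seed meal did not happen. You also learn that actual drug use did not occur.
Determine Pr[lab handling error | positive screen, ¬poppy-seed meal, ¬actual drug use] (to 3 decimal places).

Pr[lab handling error | positive screen, ¬poppy-seed meal, ¬actual drug use] ≈ 0.834

Under noisy-OR, P(positive screen | causes) = 1 − (1−0.06)·∏(1−qᵢ) over the active causes.
P(positive screen | ¬poppy-seed meal, ¬actual drug use) = 0.06*0.76 + 0.953*0.24 = 0.045600 + 0.228720 = 0.274320
Of this, 0.228720 comes from 0.953*0.24 (the lab handling error=true cases).
P(lab handling error | positive screen, ¬poppy-seed meal, ¬actual drug use) = 0.228720 / 0.274320 ≈ 0.834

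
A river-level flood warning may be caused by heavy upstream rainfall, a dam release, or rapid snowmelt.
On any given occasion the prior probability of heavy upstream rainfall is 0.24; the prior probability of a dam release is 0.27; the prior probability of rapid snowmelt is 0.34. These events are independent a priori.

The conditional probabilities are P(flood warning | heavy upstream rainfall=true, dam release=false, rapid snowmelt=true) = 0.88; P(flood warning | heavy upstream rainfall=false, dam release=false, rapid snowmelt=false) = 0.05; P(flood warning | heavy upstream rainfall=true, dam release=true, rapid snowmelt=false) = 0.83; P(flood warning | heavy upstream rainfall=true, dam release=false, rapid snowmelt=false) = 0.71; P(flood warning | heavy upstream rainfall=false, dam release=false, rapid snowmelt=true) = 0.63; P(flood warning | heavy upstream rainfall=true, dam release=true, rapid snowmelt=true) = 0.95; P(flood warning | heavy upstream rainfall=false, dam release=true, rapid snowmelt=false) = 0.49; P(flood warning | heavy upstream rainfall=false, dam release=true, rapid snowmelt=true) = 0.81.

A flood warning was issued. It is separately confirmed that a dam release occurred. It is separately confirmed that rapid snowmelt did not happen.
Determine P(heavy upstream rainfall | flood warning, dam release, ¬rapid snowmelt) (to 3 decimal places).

P(flood warning | dam release, ¬rapid snowmelt) = 0.49*0.76 + 0.83*0.24 = 0.372400 + 0.199200 = 0.571600
Restricting to configurations with heavy upstream rainfall present: 0.83*0.24 = 0.199200.
So P(heavy upstream rainfall | flood warning, dam release, ¬rapid snowmelt) = 0.199200/0.571600 ≈ 0.348.

P(heavy upstream rainfall | flood warning, dam release, ¬rapid snowmelt) ≈ 0.348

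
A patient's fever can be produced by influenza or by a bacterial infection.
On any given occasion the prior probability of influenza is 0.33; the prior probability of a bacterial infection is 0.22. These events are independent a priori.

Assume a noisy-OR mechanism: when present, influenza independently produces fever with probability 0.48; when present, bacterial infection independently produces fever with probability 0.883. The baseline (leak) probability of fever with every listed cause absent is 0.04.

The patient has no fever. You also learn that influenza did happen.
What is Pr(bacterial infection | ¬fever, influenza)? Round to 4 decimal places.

Pr(bacterial infection | ¬fever, influenza) ≈ 0.0319

Under noisy-OR, P(fever | causes) = 1 − (1−0.04)·∏(1−qᵢ) over the active causes.
Enumerate both values of bacterial infection and weight by the priors:
  P(¬fever | influenza) = 0.4992*0.78 + 0.058406*0.22
        = 0.389376 + 0.012849 = 0.402225
The terms with bacterial infection present sum to 0.012849, so
  P(bacterial infection | ¬fever, influenza) = 0.012849 / 0.402225 ≈ 0.0319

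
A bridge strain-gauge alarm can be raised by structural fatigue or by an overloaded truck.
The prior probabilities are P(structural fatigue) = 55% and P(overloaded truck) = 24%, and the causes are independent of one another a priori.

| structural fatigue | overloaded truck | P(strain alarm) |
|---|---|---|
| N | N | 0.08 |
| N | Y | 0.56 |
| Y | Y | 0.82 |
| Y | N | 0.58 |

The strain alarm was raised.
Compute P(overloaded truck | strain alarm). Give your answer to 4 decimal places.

P(overloaded truck | strain alarm) ≈ 0.3847

By total probability over the 4 (structural fatigue, overloaded truck) configurations:
  P(strain alarm) = 0.08·0.45·0.76 + 0.56·0.45·0.24 + 0.58·0.55·0.76 + 0.82·0.55·0.24
        = 0.027360 + 0.060480 + 0.242440 + 0.108240 = 0.438520
The terms with overloaded truck present sum to 0.168720, so
  P(overloaded truck | strain alarm) = 0.168720 / 0.438520 ≈ 0.3847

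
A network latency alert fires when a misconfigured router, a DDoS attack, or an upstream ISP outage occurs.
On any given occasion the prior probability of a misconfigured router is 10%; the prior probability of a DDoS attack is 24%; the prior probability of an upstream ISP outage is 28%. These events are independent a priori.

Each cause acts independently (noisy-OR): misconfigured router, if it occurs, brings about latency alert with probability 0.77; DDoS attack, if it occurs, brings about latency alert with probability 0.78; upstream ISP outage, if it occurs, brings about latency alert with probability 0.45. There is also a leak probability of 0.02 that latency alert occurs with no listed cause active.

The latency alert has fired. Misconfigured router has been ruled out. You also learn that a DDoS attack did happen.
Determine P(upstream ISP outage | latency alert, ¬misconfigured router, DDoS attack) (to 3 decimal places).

Under noisy-OR, P(latency alert | causes) = 1 − (1−0.02)·∏(1−qᵢ) over the active causes.
For the numerator, keep only upstream ISP outage=true terms: 0.88142×0.28 = 0.246798
Normalizer over all consistent configurations: 0.7844×0.72 + 0.88142×0.28 = 0.811566
Posterior = 0.246798 / 0.811566 ≈ 0.304

P(upstream ISP outage | latency alert, ¬misconfigured router, DDoS attack) ≈ 0.304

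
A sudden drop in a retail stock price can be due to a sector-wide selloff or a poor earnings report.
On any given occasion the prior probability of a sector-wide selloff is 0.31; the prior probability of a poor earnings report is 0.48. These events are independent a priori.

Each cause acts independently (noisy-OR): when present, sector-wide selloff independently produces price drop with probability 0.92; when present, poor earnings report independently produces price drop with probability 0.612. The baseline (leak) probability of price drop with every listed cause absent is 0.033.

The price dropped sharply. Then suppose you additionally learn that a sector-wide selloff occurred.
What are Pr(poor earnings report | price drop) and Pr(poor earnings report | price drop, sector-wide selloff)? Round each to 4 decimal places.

Under noisy-OR, P(price drop | causes) = 1 − (1−0.033)·∏(1−qᵢ) over the active causes.
For the numerator, keep only poor earnings report=true terms: 0.206935 + 0.144334 = 0.351269
Denominator P(price drop): 0.033·0.69·0.52 + 0.624804·0.69·0.48 + 0.92264·0.31·0.52 + 0.969984·0.31·0.48 = 0.511839
Posterior = 0.351269 / 0.511839 ≈ 0.6863

With the extra evidence:
Enumerate both values of poor earnings report and weight by the priors:
  P(price drop | sector-wide selloff) = 0.92264·0.52 + 0.969984·0.48
        = 0.479773 + 0.465592 = 0.945365
Keeping only the poor earnings report-present terms gives 0.465592, so
  P(poor earnings report | price drop, sector-wide selloff) = 0.465592 / 0.945365 ≈ 0.4925

Pr(poor earnings report | price drop) ≈ 0.6863; Pr(poor earnings report | price drop, sector-wide selloff) ≈ 0.4925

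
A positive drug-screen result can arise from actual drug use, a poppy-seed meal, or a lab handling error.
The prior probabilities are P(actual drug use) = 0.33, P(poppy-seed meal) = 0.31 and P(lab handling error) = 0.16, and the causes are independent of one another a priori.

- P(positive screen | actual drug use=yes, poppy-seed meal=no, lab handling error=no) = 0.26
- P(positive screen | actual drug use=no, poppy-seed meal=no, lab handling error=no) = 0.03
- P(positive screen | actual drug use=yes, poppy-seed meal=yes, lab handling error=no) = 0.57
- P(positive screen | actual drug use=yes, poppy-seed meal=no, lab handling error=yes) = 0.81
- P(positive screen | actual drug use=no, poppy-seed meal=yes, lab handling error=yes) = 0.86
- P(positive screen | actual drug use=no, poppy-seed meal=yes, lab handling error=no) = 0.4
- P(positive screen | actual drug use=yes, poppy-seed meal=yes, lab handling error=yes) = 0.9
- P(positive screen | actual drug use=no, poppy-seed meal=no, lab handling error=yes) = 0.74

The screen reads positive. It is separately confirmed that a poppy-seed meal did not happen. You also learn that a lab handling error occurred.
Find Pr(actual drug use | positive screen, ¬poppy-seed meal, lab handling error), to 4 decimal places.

Pr(actual drug use | positive screen, ¬poppy-seed meal, lab handling error) ≈ 0.3503

By total probability over both values of actual drug use:
  P(positive screen | ¬poppy-seed meal, lab handling error) = 0.74*0.67 + 0.81*0.33
        = 0.495800 + 0.267300 = 0.763100
The terms with actual drug use present sum to 0.267300, so
  P(actual drug use | positive screen, ¬poppy-seed meal, lab handling error) = 0.267300 / 0.763100 ≈ 0.3503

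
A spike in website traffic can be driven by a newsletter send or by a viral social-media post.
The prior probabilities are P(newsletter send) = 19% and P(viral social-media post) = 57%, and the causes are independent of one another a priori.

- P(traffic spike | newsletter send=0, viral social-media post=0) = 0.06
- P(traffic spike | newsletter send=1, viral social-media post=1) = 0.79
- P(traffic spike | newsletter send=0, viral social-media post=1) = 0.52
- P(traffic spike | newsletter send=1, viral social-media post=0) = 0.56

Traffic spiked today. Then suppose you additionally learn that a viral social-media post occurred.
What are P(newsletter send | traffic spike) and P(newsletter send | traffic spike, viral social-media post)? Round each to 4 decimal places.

P(newsletter send | traffic spike) ≈ 0.3347; P(newsletter send | traffic spike, viral social-media post) ≈ 0.2627

Weight on newsletter send=true, given the evidence: 0.045752 + 0.085557 = 0.131309
The normalizing constant is 0.06*0.81*0.43 + 0.52*0.81*0.57 + 0.56*0.19*0.43 + 0.79*0.19*0.57 = 0.392291
P(newsletter send | traffic spike) = 0.131309/0.392291 ≈ 0.3347

Now condition on the additional information:
Numerator (weight on configurations with newsletter send): 0.79×0.19 = 0.150100
Denominator P(traffic spike | viral social-media post): 0.52×0.81 + 0.79×0.19 = 0.571300
P(newsletter send | traffic spike, viral social-media post) = 0.150100/0.571300 ≈ 0.2627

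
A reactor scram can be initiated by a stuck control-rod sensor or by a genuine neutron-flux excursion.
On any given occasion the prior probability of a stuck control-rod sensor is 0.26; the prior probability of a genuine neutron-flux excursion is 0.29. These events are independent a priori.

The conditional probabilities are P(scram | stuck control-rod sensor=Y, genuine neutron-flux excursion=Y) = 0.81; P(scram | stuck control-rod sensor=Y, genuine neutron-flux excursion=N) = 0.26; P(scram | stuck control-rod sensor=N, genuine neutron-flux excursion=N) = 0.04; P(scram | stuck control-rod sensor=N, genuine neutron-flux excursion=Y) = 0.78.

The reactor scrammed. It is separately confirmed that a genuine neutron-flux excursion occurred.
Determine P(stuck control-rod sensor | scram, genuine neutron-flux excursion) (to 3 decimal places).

Weight on stuck control-rod sensor=true, given the evidence: 0.81*0.26 = 0.210600
Normalizer over all consistent configurations: 0.78*0.74 + 0.81*0.26 = 0.787800
P(stuck control-rod sensor | scram, genuine neutron-flux excursion) = 0.210600/0.787800 ≈ 0.267

P(stuck control-rod sensor | scram, genuine neutron-flux excursion) ≈ 0.267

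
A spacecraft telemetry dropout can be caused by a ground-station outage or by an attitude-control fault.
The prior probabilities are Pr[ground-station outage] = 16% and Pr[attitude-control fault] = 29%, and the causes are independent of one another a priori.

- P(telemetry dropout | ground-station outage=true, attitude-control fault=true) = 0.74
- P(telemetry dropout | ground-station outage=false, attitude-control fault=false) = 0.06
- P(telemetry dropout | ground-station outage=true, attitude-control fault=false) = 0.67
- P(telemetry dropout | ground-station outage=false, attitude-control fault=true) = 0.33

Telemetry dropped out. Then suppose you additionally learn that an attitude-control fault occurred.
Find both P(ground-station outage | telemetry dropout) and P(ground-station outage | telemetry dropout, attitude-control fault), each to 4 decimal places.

For the numerator, keep only ground-station outage=true terms: 0.076112 + 0.034336 = 0.110448
Denominator P(telemetry dropout): 0.06×0.84×0.71 + 0.33×0.84×0.29 + 0.67×0.16×0.71 + 0.74×0.16×0.29 = 0.226620
Posterior = 0.110448 / 0.226620 ≈ 0.4874

With the extra evidence:
P(telemetry dropout | attitude-control fault) = 0.33×0.84 + 0.74×0.16 = 0.277200 + 0.118400 = 0.395600
Restricting to configurations with ground-station outage present: 0.74×0.16 = 0.118400.
Hence the posterior is 0.118400/0.395600 ≈ 0.2993.
The drop from 0.4874 to 0.2993 is the explaining-away (discounting) effect.

P(ground-station outage | telemetry dropout) ≈ 0.4874; P(ground-station outage | telemetry dropout, attitude-control fault) ≈ 0.2993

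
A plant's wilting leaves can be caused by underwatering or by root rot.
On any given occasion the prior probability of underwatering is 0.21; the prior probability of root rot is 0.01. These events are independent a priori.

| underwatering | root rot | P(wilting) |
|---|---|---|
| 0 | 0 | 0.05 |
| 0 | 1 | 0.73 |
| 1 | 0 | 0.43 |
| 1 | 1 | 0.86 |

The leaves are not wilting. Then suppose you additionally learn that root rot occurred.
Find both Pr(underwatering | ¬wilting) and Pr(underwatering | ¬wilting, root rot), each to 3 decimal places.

Pr(underwatering | ¬wilting) ≈ 0.138; Pr(underwatering | ¬wilting, root rot) ≈ 0.121

P(¬wilting) = 0.95·0.79·0.99 + 0.27·0.79·0.01 + 0.57·0.21·0.99 + 0.14·0.21·0.01 = 0.742995 + 0.002133 + 0.118503 + 0.000294 = 0.863925
Of this, 0.118797 comes from 0.118503 + 0.000294 (the underwatering=true cases).
Hence the posterior is 0.118797/0.863925 ≈ 0.138.

Now condition on the additional information:
Numerator (weight on configurations with underwatering): 0.14·0.21 = 0.029400
Denominator P(¬wilting | root rot): 0.27·0.79 + 0.14·0.21 = 0.242700
P(underwatering | ¬wilting, root rot) = 0.029400/0.242700 ≈ 0.121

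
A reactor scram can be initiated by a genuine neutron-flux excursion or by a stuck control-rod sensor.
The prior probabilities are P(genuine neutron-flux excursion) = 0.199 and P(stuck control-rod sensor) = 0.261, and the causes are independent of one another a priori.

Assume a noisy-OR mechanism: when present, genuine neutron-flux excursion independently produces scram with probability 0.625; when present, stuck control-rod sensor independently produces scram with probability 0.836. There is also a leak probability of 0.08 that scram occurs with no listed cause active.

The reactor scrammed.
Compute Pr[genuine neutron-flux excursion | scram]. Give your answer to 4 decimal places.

Pr[genuine neutron-flux excursion | scram] ≈ 0.3926

Under noisy-OR, P(scram | causes) = 1 − (1−0.08)·∏(1−qᵢ) over the active causes.
P(scram) = 0.08*0.801*0.739 + 0.84912*0.801*0.261 + 0.655*0.199*0.739 + 0.94342*0.199*0.261 = 0.047355 + 0.177518 + 0.096325 + 0.049000 = 0.370198
Restricting to configurations with genuine neutron-flux excursion present: 0.096325 + 0.049000 = 0.145325.
Hence the posterior is 0.145325/0.370198 ≈ 0.3926.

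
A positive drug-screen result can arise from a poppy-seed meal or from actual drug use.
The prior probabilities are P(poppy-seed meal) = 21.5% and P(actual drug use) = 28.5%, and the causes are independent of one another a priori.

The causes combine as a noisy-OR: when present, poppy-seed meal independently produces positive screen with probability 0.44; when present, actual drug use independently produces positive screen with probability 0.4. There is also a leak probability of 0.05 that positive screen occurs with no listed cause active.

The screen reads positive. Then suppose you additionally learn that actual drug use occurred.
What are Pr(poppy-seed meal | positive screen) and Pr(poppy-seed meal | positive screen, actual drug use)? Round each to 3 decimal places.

Pr(poppy-seed meal | positive screen) ≈ 0.478; Pr(poppy-seed meal | positive screen, actual drug use) ≈ 0.302

Under noisy-OR, P(positive screen | causes) = 1 − (1−0.05)·∏(1−qᵢ) over the active causes.
Numerator (weight on configurations with poppy-seed meal): 0.071943 + 0.041716 = 0.113659
Normalizer over all consistent configurations: 0.05×0.785×0.715 + 0.43×0.785×0.285 + 0.468×0.215×0.715 + 0.6808×0.215×0.285 = 0.237925
Posterior = 0.113659 / 0.237925 ≈ 0.478

Now also conditioning on actual drug use=true:
P(positive screen | actual drug use) = 0.43*0.785 + 0.6808*0.215 = 0.337550 + 0.146372 = 0.483922
The poppy-seed meal-present share is 0.6808*0.215 = 0.146372.
Hence the posterior is 0.146372/0.483922 ≈ 0.302.
— actual drug use explains away the evidence for poppy-seed meal.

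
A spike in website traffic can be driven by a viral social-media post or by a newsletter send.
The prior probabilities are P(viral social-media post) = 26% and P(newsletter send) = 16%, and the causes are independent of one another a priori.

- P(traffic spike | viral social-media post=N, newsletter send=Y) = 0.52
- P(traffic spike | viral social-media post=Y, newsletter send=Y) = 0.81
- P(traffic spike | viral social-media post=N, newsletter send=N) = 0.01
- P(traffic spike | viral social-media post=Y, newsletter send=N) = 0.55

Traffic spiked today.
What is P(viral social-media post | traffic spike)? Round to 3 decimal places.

P(traffic spike) = 0.01×0.74×0.84 + 0.52×0.74×0.16 + 0.55×0.26×0.84 + 0.81×0.26×0.16 = 0.006216 + 0.061568 + 0.120120 + 0.033696 = 0.221600
Of this, 0.153816 comes from 0.120120 + 0.033696 (the viral social-media post=true cases).
P(viral social-media post | traffic spike) = 0.153816 / 0.221600 ≈ 0.694

P(viral social-media post | traffic spike) ≈ 0.694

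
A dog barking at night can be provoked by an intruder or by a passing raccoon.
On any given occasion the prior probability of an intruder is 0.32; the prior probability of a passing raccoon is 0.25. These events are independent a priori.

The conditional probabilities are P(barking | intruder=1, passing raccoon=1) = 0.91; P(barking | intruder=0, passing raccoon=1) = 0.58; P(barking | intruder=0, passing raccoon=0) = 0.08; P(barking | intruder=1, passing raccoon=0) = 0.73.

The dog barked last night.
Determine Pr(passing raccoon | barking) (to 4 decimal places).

Pr(passing raccoon | barking) ≈ 0.4424

Weight on passing raccoon=true, given the evidence: 0.098600 + 0.072800 = 0.171400
Normalizer over all consistent configurations: 0.08*0.68*0.75 + 0.58*0.68*0.25 + 0.73*0.32*0.75 + 0.91*0.32*0.25 = 0.387400
P(passing raccoon | barking) = 0.171400/0.387400 ≈ 0.4424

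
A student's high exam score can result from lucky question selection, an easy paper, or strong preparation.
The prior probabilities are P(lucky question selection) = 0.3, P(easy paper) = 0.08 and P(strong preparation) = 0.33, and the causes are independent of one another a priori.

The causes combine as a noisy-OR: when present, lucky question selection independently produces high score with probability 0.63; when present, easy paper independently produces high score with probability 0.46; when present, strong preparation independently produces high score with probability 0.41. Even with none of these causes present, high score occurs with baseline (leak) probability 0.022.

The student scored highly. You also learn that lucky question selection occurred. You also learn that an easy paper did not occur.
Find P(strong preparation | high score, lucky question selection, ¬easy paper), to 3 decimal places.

Under noisy-OR, P(high score | causes) = 1 − (1−0.022)·∏(1−qᵢ) over the active causes.
P(high score | lucky question selection, ¬easy paper) = 0.63814·0.67 + 0.786503·0.33 = 0.427554 + 0.259546 = 0.687100
Restricting to configurations with strong preparation present: 0.786503·0.33 = 0.259546.
So P(strong preparation | high score, lucky question selection, ¬easy paper) = 0.259546/0.687100 ≈ 0.378.

P(strong preparation | high score, lucky question selection, ¬easy paper) ≈ 0.378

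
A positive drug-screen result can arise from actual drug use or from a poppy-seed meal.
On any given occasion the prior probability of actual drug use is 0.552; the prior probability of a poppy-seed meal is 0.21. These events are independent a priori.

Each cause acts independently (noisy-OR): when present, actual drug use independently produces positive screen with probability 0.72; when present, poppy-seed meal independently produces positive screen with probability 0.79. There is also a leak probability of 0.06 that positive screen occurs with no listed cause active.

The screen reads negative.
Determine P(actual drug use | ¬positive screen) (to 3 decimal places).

P(actual drug use | ¬positive screen) ≈ 0.257

Under noisy-OR, P(positive screen | causes) = 1 − (1−0.06)·∏(1−qᵢ) over the active causes.
P(¬positive screen) = 0.94×0.448×0.79 + 0.1974×0.448×0.21 + 0.2632×0.552×0.79 + 0.055272×0.552×0.21 = 0.332685 + 0.018571 + 0.114776 + 0.006407 = 0.472439
Restricting to configurations with actual drug use present: 0.114776 + 0.006407 = 0.121183.
So P(actual drug use | ¬positive screen) = 0.121183/0.472439 ≈ 0.257.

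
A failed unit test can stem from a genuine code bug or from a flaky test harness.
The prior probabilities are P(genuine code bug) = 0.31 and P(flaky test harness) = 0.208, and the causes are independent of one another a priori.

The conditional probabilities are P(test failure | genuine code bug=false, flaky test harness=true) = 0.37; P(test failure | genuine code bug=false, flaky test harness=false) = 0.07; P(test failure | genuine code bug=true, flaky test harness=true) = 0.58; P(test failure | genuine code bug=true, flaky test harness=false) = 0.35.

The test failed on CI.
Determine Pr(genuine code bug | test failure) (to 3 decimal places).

By total probability over the 4 (genuine code bug, flaky test harness) configurations:
  P(test failure) = 0.07·0.69·0.792 + 0.37·0.69·0.208 + 0.35·0.31·0.792 + 0.58·0.31·0.208
        = 0.038254 + 0.053102 + 0.085932 + 0.037398 = 0.214686
Keeping only the genuine code bug-present terms gives 0.123330, so
  P(genuine code bug | test failure) = 0.123330 / 0.214686 ≈ 0.574

Pr(genuine code bug | test failure) ≈ 0.574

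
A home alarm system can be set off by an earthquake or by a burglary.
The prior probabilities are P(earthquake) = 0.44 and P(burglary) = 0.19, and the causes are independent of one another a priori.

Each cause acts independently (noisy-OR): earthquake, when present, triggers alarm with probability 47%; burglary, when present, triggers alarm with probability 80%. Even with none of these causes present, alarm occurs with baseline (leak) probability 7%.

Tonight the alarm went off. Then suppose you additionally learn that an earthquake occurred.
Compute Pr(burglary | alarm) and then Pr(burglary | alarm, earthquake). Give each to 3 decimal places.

Pr(burglary | alarm) ≈ 0.433; Pr(burglary | alarm, earthquake) ≈ 0.294

Under noisy-OR, P(alarm | causes) = 1 − (1−0.07)·∏(1−qᵢ) over the active causes.
P(alarm) = 0.07·0.56·0.81 + 0.814·0.56·0.19 + 0.5071·0.44·0.81 + 0.90142·0.44·0.19 = 0.031752 + 0.086610 + 0.180730 + 0.075359 = 0.374451
Of this, 0.161969 comes from 0.086610 + 0.075359 (the burglary=true cases).
So P(burglary | alarm) = 0.161969/0.374451 ≈ 0.433.

Now also conditioning on earthquake=true:
For the numerator, keep only burglary=true terms: 0.90142·0.19 = 0.171270
The normalizing constant is 0.5071·0.81 + 0.90142·0.19 = 0.582021
P(burglary | alarm, earthquake) = 0.171270/0.582021 ≈ 0.294
Conditioning on earthquake lowers the posterior on burglary: the classic explaining-away effect in a common-effect structure.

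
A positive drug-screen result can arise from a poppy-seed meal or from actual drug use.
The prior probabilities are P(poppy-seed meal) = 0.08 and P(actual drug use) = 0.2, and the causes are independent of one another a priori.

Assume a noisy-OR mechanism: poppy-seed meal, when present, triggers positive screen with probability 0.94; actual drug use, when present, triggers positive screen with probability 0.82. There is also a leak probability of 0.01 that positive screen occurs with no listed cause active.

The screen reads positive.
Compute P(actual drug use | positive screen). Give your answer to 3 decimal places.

Under noisy-OR, P(positive screen | causes) = 1 − (1−0.01)·∏(1−qᵢ) over the active causes.
Sum P(positive screen|·) weighted by the priors over the 4 (poppy-seed meal, actual drug use) configurations:
  P(positive screen) = 0.01×0.92×0.8 + 0.8218×0.92×0.2 + 0.9406×0.08×0.8 + 0.989308×0.08×0.2
        = 0.007360 + 0.151211 + 0.060198 + 0.015829 = 0.234598
Configurations with actual drug use contribute 0.167040, so
  P(actual drug use | positive screen) = 0.167040 / 0.234598 ≈ 0.712

P(actual drug use | positive screen) ≈ 0.712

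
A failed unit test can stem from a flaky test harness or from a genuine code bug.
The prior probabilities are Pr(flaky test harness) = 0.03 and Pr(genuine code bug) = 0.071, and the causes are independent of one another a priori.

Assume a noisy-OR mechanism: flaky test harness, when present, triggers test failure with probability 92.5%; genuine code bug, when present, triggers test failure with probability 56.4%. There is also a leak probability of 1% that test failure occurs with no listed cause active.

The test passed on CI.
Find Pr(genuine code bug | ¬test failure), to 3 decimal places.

Pr(genuine code bug | ¬test failure) ≈ 0.032

Under noisy-OR, P(test failure | causes) = 1 − (1−0.01)·∏(1−qᵢ) over the active causes.
Sum P(¬test failure|·) weighted by the priors over the 4 (flaky test harness, genuine code bug) configurations:
  P(¬test failure) = 0.99×0.97×0.929 + 0.43164×0.97×0.071 + 0.07425×0.03×0.929 + 0.032373×0.03×0.071
        = 0.892119 + 0.029727 + 0.002069 + 0.000069 = 0.923984
Keeping only the genuine code bug-present terms gives 0.029796, so
  P(genuine code bug | ¬test failure) = 0.029796 / 0.923984 ≈ 0.032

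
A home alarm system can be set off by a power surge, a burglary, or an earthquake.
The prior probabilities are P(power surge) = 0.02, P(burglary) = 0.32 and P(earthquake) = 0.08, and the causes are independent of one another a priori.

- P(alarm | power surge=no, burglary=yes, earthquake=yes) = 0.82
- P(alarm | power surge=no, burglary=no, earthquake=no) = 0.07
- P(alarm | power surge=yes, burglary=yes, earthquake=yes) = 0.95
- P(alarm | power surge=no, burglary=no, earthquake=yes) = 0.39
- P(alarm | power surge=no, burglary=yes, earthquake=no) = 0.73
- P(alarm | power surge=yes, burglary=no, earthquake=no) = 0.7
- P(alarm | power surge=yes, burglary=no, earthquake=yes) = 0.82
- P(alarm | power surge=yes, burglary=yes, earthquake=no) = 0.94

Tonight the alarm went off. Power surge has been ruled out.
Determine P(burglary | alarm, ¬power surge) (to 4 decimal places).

P(burglary | alarm, ¬power surge) ≈ 0.7840

By total probability over the 4 (burglary, earthquake) configurations:
  P(alarm | ¬power surge) = 0.07×0.68×0.92 + 0.39×0.68×0.08 + 0.73×0.32×0.92 + 0.82×0.32×0.08
        = 0.043792 + 0.021216 + 0.214912 + 0.020992 = 0.300912
Keeping only the burglary-present terms gives 0.235904, so
  P(burglary | alarm, ¬power surge) = 0.235904 / 0.300912 ≈ 0.7840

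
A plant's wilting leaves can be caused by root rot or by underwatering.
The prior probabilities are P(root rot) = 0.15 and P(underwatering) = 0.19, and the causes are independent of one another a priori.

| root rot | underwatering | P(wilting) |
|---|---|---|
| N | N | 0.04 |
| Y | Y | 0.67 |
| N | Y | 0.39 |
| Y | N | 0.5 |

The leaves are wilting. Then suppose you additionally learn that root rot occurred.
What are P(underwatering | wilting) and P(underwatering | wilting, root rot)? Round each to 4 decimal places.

P(wilting) = 0.04×0.85×0.81 + 0.39×0.85×0.19 + 0.5×0.15×0.81 + 0.67×0.15×0.19 = 0.027540 + 0.062985 + 0.060750 + 0.019095 = 0.170370
Restricting to configurations with underwatering present: 0.062985 + 0.019095 = 0.082080.
Hence the posterior is 0.082080/0.170370 ≈ 0.4818.

Now also conditioning on root rot=true:
P(wilting | root rot) = 0.5×0.81 + 0.67×0.19 = 0.405000 + 0.127300 = 0.532300
The underwatering-present share is 0.67×0.19 = 0.127300.
Hence the posterior is 0.127300/0.532300 ≈ 0.2392.
The drop from 0.4818 to 0.2392 is the explaining-away (discounting) effect.

P(underwatering | wilting) ≈ 0.4818; P(underwatering | wilting, root rot) ≈ 0.2392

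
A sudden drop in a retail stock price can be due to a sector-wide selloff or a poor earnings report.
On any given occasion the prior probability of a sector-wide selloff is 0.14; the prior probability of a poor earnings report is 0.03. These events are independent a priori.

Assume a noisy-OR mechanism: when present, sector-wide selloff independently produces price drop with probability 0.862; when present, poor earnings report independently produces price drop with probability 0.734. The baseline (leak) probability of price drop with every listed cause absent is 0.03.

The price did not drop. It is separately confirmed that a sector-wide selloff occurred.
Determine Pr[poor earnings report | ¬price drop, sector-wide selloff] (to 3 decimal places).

Under noisy-OR, P(price drop | causes) = 1 − (1−0.03)·∏(1−qᵢ) over the active causes.
By total probability over both values of poor earnings report:
  P(¬price drop | sector-wide selloff) = 0.13386·0.97 + 0.035607·0.03
        = 0.129844 + 0.001068 = 0.130912
The terms with poor earnings report present sum to 0.001068, so
  P(poor earnings report | ¬price drop, sector-wide selloff) = 0.001068 / 0.130912 ≈ 0.008

Pr[poor earnings report | ¬price drop, sector-wide selloff] ≈ 0.008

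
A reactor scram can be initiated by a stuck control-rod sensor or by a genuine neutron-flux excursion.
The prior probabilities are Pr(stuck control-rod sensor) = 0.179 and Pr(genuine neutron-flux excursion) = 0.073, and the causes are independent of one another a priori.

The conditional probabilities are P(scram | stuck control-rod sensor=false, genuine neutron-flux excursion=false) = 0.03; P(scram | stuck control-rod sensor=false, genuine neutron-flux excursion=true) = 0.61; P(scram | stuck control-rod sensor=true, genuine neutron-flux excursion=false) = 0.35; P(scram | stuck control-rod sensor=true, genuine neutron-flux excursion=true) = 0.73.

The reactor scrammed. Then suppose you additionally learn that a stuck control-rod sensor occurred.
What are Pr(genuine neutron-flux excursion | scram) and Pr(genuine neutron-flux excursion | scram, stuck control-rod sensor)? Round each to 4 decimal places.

By total probability over the 4 (stuck control-rod sensor, genuine neutron-flux excursion) configurations:
  P(scram) = 0.03×0.821×0.927 + 0.61×0.821×0.073 + 0.35×0.179×0.927 + 0.73×0.179×0.073
        = 0.022832 + 0.036559 + 0.058077 + 0.009539 = 0.127007
Configurations with genuine neutron-flux excursion contribute 0.046098, so
  P(genuine neutron-flux excursion | scram) = 0.046098 / 0.127007 ≈ 0.3630

With the extra evidence:
P(scram | stuck control-rod sensor) = 0.35*0.927 + 0.73*0.073 = 0.324450 + 0.053290 = 0.377740
Restricting to configurations with genuine neutron-flux excursion present: 0.73*0.073 = 0.053290.
So P(genuine neutron-flux excursion | scram, stuck control-rod sensor) = 0.053290/0.377740 ≈ 0.1411.

Pr(genuine neutron-flux excursion | scram) ≈ 0.3630; Pr(genuine neutron-flux excursion | scram, stuck control-rod sensor) ≈ 0.1411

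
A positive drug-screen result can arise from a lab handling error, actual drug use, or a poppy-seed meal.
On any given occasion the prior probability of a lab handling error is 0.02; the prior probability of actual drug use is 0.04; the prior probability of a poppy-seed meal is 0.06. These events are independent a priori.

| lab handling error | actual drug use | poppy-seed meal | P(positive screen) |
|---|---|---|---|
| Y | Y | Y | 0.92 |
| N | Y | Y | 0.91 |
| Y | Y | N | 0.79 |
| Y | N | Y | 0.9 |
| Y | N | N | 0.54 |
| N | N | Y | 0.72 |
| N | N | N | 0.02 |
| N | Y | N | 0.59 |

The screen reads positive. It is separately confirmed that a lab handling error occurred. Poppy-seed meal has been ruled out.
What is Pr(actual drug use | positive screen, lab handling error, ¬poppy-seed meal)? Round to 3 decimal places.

Pr(actual drug use | positive screen, lab handling error, ¬poppy-seed meal) ≈ 0.057

P(positive screen | lab handling error, ¬poppy-seed meal) = 0.54×0.96 + 0.79×0.04 = 0.518400 + 0.031600 = 0.550000
The actual drug use-present share is 0.79×0.04 = 0.031600.
Hence the posterior is 0.031600/0.550000 ≈ 0.057.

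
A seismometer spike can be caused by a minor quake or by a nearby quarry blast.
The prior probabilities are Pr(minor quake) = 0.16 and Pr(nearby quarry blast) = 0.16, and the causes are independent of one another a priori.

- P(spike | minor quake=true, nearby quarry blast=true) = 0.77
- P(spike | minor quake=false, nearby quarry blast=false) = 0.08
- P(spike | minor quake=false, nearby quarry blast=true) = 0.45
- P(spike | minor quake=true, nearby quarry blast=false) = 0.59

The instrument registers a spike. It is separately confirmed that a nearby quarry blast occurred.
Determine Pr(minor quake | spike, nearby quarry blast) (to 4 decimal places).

Pr(minor quake | spike, nearby quarry blast) ≈ 0.2458

Sum P(spike|·) weighted by the priors over both values of minor quake:
  P(spike | nearby quarry blast) = 0.45×0.84 + 0.77×0.16
        = 0.378000 + 0.123200 = 0.501200
The terms with minor quake present sum to 0.123200, so
  P(minor quake | spike, nearby quarry blast) = 0.123200 / 0.501200 ≈ 0.2458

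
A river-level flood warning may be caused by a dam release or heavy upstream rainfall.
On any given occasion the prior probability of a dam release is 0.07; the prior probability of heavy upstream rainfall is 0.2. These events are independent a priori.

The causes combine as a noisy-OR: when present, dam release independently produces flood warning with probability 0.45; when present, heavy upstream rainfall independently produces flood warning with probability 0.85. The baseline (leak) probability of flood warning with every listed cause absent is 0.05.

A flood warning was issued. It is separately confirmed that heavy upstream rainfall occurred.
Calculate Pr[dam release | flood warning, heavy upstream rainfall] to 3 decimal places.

Pr[dam release | flood warning, heavy upstream rainfall] ≈ 0.075

Under noisy-OR, P(flood warning | causes) = 1 − (1−0.05)·∏(1−qᵢ) over the active causes.
P(flood warning | heavy upstream rainfall) = 0.8575·0.93 + 0.921625·0.07 = 0.797475 + 0.064514 = 0.861989
The dam release-present share is 0.921625·0.07 = 0.064514.
Hence the posterior is 0.064514/0.861989 ≈ 0.075.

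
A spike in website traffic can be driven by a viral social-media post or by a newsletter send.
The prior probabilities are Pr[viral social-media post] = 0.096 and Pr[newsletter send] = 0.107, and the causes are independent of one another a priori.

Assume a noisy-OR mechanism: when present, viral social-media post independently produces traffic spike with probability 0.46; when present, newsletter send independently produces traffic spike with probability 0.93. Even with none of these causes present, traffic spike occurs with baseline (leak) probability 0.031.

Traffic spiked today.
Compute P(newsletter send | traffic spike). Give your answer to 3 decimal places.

Under noisy-OR, P(traffic spike | causes) = 1 − (1−0.031)·∏(1−qᵢ) over the active causes.
P(traffic spike) = 0.031·0.904·0.893 + 0.93217·0.904·0.107 + 0.47674·0.096·0.893 + 0.963372·0.096·0.107 = 0.025025 + 0.090167 + 0.040870 + 0.009896 = 0.165958
The newsletter send-present share is 0.090167 + 0.009896 = 0.100063.
Hence the posterior is 0.100063/0.165958 ≈ 0.603.

P(newsletter send | traffic spike) ≈ 0.603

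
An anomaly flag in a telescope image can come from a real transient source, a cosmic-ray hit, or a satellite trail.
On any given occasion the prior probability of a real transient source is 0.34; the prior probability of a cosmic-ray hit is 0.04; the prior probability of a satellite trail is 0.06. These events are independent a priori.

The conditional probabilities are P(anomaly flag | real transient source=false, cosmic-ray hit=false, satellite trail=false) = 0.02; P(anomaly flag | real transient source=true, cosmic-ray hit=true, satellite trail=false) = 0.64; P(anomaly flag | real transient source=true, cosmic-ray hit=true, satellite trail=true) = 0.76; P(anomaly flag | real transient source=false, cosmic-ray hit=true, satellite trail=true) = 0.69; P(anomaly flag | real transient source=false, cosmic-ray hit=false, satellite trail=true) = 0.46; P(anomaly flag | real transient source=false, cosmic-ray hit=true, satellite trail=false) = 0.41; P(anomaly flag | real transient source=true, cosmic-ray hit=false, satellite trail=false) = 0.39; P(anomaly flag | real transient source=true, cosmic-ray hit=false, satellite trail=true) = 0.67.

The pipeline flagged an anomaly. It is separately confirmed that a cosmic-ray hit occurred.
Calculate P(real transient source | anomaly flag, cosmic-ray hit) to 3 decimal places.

Enumerate the 4 (real transient source, satellite trail) configurations and weight by the priors:
  P(anomaly flag | cosmic-ray hit) = 0.41·0.66·0.94 + 0.69·0.66·0.06 + 0.64·0.34·0.94 + 0.76·0.34·0.06
        = 0.254364 + 0.027324 + 0.204544 + 0.015504 = 0.501736
The terms with real transient source present sum to 0.220048, so
  P(real transient source | anomaly flag, cosmic-ray hit) = 0.220048 / 0.501736 ≈ 0.439

P(real transient source | anomaly flag, cosmic-ray hit) ≈ 0.439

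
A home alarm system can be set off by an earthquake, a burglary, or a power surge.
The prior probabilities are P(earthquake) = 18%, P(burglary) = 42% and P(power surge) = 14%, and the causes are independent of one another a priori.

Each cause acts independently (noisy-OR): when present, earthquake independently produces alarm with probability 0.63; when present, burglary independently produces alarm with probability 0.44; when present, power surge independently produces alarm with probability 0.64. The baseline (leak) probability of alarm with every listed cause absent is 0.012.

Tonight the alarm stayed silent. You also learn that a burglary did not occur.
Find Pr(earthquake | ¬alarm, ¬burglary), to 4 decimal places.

Under noisy-OR, P(alarm | causes) = 1 − (1−0.012)·∏(1−qᵢ) over the active causes.
P(¬alarm | ¬burglary) = 0.988*0.82*0.86 + 0.35568*0.82*0.14 + 0.36556*0.18*0.86 + 0.131602*0.18*0.14 = 0.696738 + 0.040832 + 0.056589 + 0.003316 = 0.797475
The earthquake-present share is 0.056589 + 0.003316 = 0.059905.
So P(earthquake | ¬alarm, ¬burglary) = 0.059905/0.797475 ≈ 0.0751.

Pr(earthquake | ¬alarm, ¬burglary) ≈ 0.0751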